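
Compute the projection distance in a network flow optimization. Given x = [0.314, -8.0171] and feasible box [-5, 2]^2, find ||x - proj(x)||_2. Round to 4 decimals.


Project each component onto [-5, 2].
clip(0.314) = 0.314, clip(-8.0171) = -5.0
Projection = [0.314, -5.0]
Squared diffs: [0.0, 9.1029]
Distance = sqrt(9.1029) = 3.0171


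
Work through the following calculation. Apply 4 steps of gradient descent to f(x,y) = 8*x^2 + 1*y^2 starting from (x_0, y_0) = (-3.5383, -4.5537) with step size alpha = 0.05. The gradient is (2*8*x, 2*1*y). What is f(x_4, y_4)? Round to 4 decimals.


Gradient descent on f(x,y) = 8*x^2 + 1*y^2.
Starting point: (-3.5383, -4.5537), alpha = 0.05
Step 1: grad_x = 2*8*-3.5383 = -56.6128, grad_y = 2*1*-4.5537 = -9.1074
  x_1 = -3.5383 - 0.05*-56.6128 = -0.7077
  y_1 = -4.5537 - 0.05*-9.1074 = -4.0983
Step 2: grad_x = 2*8*-0.7077 = -11.3226, grad_y = 2*1*-4.0983 = -8.1967
  x_2 = -0.7077 - 0.05*-11.3226 = -0.1415
  y_2 = -4.0983 - 0.05*-8.1967 = -3.6885
Step 3: grad_x = 2*8*-0.1415 = -2.2645, grad_y = 2*1*-3.6885 = -7.377
  x_3 = -0.1415 - 0.05*-2.2645 = -0.0283
  y_3 = -3.6885 - 0.05*-7.377 = -3.3196
Step 4: grad_x = 2*8*-0.0283 = -0.4529, grad_y = 2*1*-3.3196 = -6.6393
  x_4 = -0.0283 - 0.05*-0.4529 = -0.0057
  y_4 = -3.3196 - 0.05*-6.6393 = -2.9877
f(-0.0057, -2.9877) = 8*(-0.0057)^2 + 1*(-2.9877)^2 = 8.9265


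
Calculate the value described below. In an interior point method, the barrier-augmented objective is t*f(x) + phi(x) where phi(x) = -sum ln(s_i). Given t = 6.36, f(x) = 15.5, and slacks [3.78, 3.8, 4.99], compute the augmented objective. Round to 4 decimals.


Step 1: Compute log-barrier.
ln values: [1.3297, 1.335, 1.6074]
phi = -(1.3297 + 1.335 + 1.6074) = -4.2722
Step 2: Compute augmented objective.
t*f(x) = 6.36*15.5 = 98.58
Total = 98.58 - 4.2722 = 94.3078


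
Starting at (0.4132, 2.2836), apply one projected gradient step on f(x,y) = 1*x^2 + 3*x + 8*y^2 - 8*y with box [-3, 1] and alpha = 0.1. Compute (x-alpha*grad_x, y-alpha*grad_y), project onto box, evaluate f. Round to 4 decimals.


Step 1: Compute gradient at (0.4132, 2.2836).
grad_x = 2*1*0.4132 + 3 = 3.8264
grad_y = 2*8*2.2836 - 8 = 28.5376
Step 2: Gradient step.
x_raw = 0.4132 - 0.1*3.8264 = 0.0306
y_raw = 2.2836 - 0.1*28.5376 = -0.5702
Step 3: Project onto [-3, 1].
x_proj = clip(0.0306) = 0.0306
y_proj = clip(-0.5702) = -0.5702
Step 4: Evaluate f.
f(0.0306, -0.5702) = 7.2546


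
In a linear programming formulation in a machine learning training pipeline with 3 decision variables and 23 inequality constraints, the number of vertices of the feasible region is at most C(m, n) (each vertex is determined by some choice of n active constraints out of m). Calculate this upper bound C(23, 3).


Each vertex corresponds to some choice of n active constraints out of m, so the number of vertices is at most C(m, n) = m! / (n!(m-n)!).
m = 23, n = 3
Numerator: 23 * 22 * 21
Denominator: 3! = 6
C(23, 3) = 1771


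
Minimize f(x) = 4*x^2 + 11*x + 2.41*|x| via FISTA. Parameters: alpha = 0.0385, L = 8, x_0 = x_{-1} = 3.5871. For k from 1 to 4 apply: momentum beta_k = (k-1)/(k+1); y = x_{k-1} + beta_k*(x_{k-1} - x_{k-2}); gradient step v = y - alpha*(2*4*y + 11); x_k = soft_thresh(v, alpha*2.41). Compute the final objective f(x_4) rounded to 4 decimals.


FISTA on f(x) = 4*x^2 + 11*x + 2.41*|x|
L = 8, alpha = 0.0385
Iteration 1: beta = 0.0, y = 3.5871 + 0.0*(3.5871 - 3.5871) = 3.5871
  grad(y) = 39.6968, v = y - alpha*grad = 2.0588
  prox(v) = soft_thresh(2.0588, 0.0928) = 1.966
Iteration 2: beta = 0.3333, y = 1.966 + 0.3333*(1.966 - 3.5871) = 1.4256
  grad(y) = 22.4049, v = y - alpha*grad = 0.563
  prox(v) = soft_thresh(0.563, 0.0928) = 0.4702
Iteration 3: beta = 0.5, y = 0.4702 + 0.5*(0.4702 - 1.966) = -0.2776
  grad(y) = 8.779, v = y - alpha*grad = -0.6156
  prox(v) = soft_thresh(-0.6156, 0.0928) = -0.5228
Iteration 4: beta = 0.6, y = -0.5228 + 0.6*(-0.5228 - 0.4702) = -1.1187
  grad(y) = 2.0505, v = y - alpha*grad = -1.1976
  prox(v) = soft_thresh(-1.1976, 0.0928) = -1.1048
f(x_4) = 4*(-1.1048)^2 + 11*(-1.1048) + 2.41*|-1.1048| = -4.6079


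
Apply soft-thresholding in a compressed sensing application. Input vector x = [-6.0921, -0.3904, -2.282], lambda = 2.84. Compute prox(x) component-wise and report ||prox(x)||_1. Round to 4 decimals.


Soft-thresholding with lambda = 2.84:
prox(-6.0921) = sign(-6.0921)*max(|-6.0921| - 2.84, 0) = -3.2521
prox(-0.3904) = sign(-0.3904)*max(|-0.3904| - 2.84, 0) = 0.0
prox(-2.282) = sign(-2.282)*max(|-2.282| - 2.84, 0) = 0.0
prox(x) = [-3.2521, 0.0, 0.0]
||prox(x)||_1 = 3.2521 + 0.0 + 0.0 = 3.2521


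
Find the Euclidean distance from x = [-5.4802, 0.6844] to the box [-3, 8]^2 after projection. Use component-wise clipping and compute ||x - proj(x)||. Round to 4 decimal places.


Project each component onto [-3, 8].
clip(-5.4802) = -3.0, clip(0.6844) = 0.6844
Projection = [-3.0, 0.6844]
Squared diffs: [6.1514, 0.0]
Distance = sqrt(6.1514) = 2.4802


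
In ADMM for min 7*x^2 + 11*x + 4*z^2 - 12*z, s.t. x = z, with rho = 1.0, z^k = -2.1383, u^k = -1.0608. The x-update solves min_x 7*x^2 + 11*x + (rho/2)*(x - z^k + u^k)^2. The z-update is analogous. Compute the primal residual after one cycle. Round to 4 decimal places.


ADMM iteration with rho = 1.0, z^k = -2.1383, u^k = -1.0608
Step 1: x-update.
Minimize 7*x^2 + 11*x + (1.0/2)*(x + 2.1383 - 1.0608)^2
FOC: (2*7 + 1.0)*x = -11 + 1.0*(-2.1383 + 1.0608)
x^{k+1} = -0.8052
Step 2: z-update.
Minimize 4*z^2 - 12*z + (1.0/2)*(-0.8052 - z - 1.0608)^2
FOC: (2*4 + 1.0)*z = 12 + 1.0*(-0.8052 - 1.0608)
z^{k+1} = 1.126
Step 3: u-update.
u^{k+1} = -1.0608 - 0.8052 - 1.126 = -2.992
Step 4: Primal residual = |-0.8052 - 1.126| = 1.9312


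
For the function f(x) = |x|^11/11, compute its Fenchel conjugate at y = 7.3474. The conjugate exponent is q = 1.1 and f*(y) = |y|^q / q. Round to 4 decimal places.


The conjugate exponent q satisfies 1/p + 1/q = 1.
p = 11, so q = 11/(11 - 1) = 1.1
|y|^q = 7.3474^1.1 = 8.9691
f*(7.3474) = 8.9691 / 1.1 = 8.1537


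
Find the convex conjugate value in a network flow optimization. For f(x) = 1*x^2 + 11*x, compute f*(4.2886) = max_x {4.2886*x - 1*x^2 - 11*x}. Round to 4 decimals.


f*(y) = sup_x {y*x - a*x^2 - b*x} = sup_x {(y-b)*x - a*x^2}
FOC: (y - b) - 2a*x = 0 => x* = (y - b)/(2a)
x* = (4.2886 - 11)/(2*1) = -3.3557
f*(4.2886) = (y-b)^2/(4a) = (4.2886 - 11)^2/(4*1)
= 45.0429/4 = 11.2607


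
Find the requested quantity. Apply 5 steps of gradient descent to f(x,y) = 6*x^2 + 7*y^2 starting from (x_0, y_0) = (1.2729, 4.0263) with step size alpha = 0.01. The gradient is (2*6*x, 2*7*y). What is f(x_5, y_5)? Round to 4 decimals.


Gradient descent on f(x,y) = 6*x^2 + 7*y^2.
Starting point: (1.2729, 4.0263), alpha = 0.01
Step 1: grad_x = 2*6*1.2729 = 15.2748, grad_y = 2*7*4.0263 = 56.3682
  x_1 = 1.2729 - 0.01*15.2748 = 1.1202
  y_1 = 4.0263 - 0.01*56.3682 = 3.4626
Step 2: grad_x = 2*6*1.1202 = 13.4418, grad_y = 2*7*3.4626 = 48.4767
  x_2 = 1.1202 - 0.01*13.4418 = 0.9857
  y_2 = 3.4626 - 0.01*48.4767 = 2.9779
Step 3: grad_x = 2*6*0.9857 = 11.8288, grad_y = 2*7*2.9779 = 41.6899
  x_3 = 0.9857 - 0.01*11.8288 = 0.8674
  y_3 = 2.9779 - 0.01*41.6899 = 2.561
Step 4: grad_x = 2*6*0.8674 = 10.4093, grad_y = 2*7*2.561 = 35.8533
  x_4 = 0.8674 - 0.01*10.4093 = 0.7634
  y_4 = 2.561 - 0.01*35.8533 = 2.2024
Step 5: grad_x = 2*6*0.7634 = 9.1602, grad_y = 2*7*2.2024 = 30.8339
  x_5 = 0.7634 - 0.01*9.1602 = 0.6717
  y_5 = 2.2024 - 0.01*30.8339 = 1.8941
f(0.6717, 1.8941) = 6*0.6717^2 + 7*1.8941^2 = 27.8203


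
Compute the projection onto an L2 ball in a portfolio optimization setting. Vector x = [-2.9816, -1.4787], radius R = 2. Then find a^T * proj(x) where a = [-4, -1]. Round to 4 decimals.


Step 1: Compute ||x|| (intermediates to 6 decimals).
||x|| = sqrt((-2.9816)^2 + (-1.4787)^2) = 3.328136
Step 2: Project.
Since ||x|| > R, scale = R/||x|| = 2/3.328136 = 0.600937, proj(x) = scale * x
proj(x) = [-1.791754, -0.888606]
Step 3: Dot product.
a^T * proj(x) = -4*(-1.791754) - 1*(-0.888606) = 8.0556


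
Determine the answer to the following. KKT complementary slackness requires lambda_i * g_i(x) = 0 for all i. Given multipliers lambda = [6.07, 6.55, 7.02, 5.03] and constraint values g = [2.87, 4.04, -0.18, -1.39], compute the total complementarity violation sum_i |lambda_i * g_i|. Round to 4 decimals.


KKT complementary slackness check:
lambda_1 * g_1 = 6.07 * 2.87 = 17.4209
lambda_2 * g_2 = 6.55 * 4.04 = 26.462
lambda_3 * g_3 = 7.02 * -0.18 = -1.2636
lambda_4 * g_4 = 5.03 * -1.39 = -6.9917
Total violation = 17.4209 + 26.462 + 1.2636 + 6.9917 = 52.1382


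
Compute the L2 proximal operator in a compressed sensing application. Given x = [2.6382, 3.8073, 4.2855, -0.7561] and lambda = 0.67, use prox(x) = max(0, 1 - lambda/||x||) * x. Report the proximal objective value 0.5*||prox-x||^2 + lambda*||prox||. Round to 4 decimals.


Step 1: Compute ||x||.
||x|| = 6.3555
Step 2: Compute scaling factor.
scale = max(0, 1 - 0.67/6.3555) = 0.8946
Step 3: prox(x) = [2.3601, 3.4059, 3.8337, -0.6764]
||prox(x)|| = 5.6855
Step 4: Proximal objective.
0.5*||prox-x||^2 = 0.2245
lambda*||prox|| = 3.8093
Total = 4.0338


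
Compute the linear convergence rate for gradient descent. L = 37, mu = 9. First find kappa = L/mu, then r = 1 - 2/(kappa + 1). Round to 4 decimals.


Step 1: Compute the condition number.
kappa = L/mu = 37/9 = 4.1111
Step 2: Compute the convergence rate.
r = 1 - 2/(kappa + 1) = 1 - 2*mu/(L + mu) = (L - mu)/(L + mu) = 28/46 = 0.6087


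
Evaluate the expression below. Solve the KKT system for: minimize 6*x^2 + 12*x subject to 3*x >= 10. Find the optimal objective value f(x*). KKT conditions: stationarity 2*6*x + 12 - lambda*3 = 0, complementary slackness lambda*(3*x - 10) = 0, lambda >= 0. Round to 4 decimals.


Step 1: Try lambda = 0 (constraint inactive).
x_unc = -12/(2*6) = -1.0
Check: 3*-1.0 = -3.0 < 10 -- violated!
Step 2: Constraint must be active: 3*x = 10
x* = 10/3 = 3.3333 (rounded; the exact value 10/3 is used below)
lambda = (2*6*(10/3) + 12)/3 = 17.3333
Step 3: Compute optimal value.
f(x*) = 6*(10/3)^2 + 12*(10/3) = 106.6667


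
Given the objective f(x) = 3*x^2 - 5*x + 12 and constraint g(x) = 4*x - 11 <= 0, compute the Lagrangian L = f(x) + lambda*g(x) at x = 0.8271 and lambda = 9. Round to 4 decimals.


Step 1: Evaluate f(x).
f(0.8271) = 3*0.8271^2 - 5*0.8271 + 12 = 9.9168
Step 2: Evaluate g(x).
g(0.8271) = 4*0.8271 - 11 = -7.6916
Step 3: Compute Lagrangian.
L = 9.9168 + 9*-7.6916 = -59.3076


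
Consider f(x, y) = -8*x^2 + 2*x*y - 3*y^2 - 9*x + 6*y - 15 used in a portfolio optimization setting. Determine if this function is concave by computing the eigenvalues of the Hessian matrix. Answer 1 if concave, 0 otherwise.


The Hessian of f(x,y) = -8*x^2 + 2*x*y - 3*y^2 - 9*x + 6*y - 15 is:
H = [[-16, 2], [2, -6]]
Trace = -16 - 6 = -22
Determinant = -16*-6 - (2)^2 = 92
Discriminant = (-22)^2 - 4*92 = 116.0
Eigenvalues: lambda_1 = -16.3852, lambda_2 = -5.6148
The function is concave.

1


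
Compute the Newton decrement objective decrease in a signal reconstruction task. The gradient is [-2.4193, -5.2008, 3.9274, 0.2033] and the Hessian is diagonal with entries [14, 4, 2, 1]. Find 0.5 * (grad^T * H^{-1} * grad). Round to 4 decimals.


Step 1: H is diagonal, so H^(-1) * g = [-0.1728, -1.3002, 1.9637, 0.2033].
Step 2: g^T H^(-1) g = sum_i g_i^2 / H_ii
  = (-2.4193)^2/14 + (-5.2008)^2/4 + (3.9274)^2/2 + (0.2033)^2/1
  = 0.4181 + 6.7621 + 7.7122 + 0.0413 = 14.9337
Step 3: Objective decrease = 0.5 * g^T H^(-1) g = 7.4669


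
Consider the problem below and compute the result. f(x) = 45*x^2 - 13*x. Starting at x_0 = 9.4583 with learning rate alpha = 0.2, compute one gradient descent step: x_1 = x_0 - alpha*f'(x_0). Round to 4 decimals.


We compute the gradient at x_0 and apply the update.
f'(x) = 90*x - 13
f'(9.4583) = 90*9.4583 - 13 = 838.247
x_1 = 9.4583 - 0.2*838.247 = -158.1911


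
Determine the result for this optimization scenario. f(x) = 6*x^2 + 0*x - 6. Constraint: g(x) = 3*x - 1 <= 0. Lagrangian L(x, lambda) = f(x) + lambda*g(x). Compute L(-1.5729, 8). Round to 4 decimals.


Step 1: Evaluate f(x).
f(-1.5729) = 6*(-1.5729)^2 + 0*(-1.5729) - 6 = 8.8441
Step 2: Evaluate g(x).
g(-1.5729) = 3*-1.5729 - 1 = -5.7187
Step 3: Compute Lagrangian.
L = 8.8441 + 8*-5.7187 = -36.9055


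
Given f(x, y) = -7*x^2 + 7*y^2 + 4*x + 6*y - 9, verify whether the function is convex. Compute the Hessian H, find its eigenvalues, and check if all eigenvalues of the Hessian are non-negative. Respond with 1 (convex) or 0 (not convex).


The Hessian of f(x,y) = -7*x^2 + 7*y^2 + 4*x + 6*y - 9 is:
H = [[-14, 0], [0, 14]]
Trace = -14 + 14 = 0
Determinant = -14*14 - (0)^2 = -196
Discriminant = (0)^2 - 4*-196 = 784.0
Eigenvalues: lambda_1 = -14.0, lambda_2 = 14.0
The function is not convex.

0


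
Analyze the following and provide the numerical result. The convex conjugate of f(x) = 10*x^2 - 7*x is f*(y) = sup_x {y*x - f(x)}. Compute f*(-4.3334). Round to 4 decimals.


f*(y) = sup_x {y*x - a*x^2 - b*x} = sup_x {(y-b)*x - a*x^2}
FOC: (y - b) - 2a*x = 0 => x* = (y - b)/(2a)
x* = (-4.3334 + 7)/(2*10) = 0.1333
f*(-4.3334) = (y-b)^2/(4a) = (-4.3334 + 7)^2/(4*10)
= 7.1108/40 = 0.1778


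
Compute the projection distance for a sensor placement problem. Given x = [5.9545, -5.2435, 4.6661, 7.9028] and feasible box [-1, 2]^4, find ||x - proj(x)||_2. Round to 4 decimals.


Project each component onto [-1, 2].
clip(5.9545) = 2.0, clip(-5.2435) = -1.0, clip(4.6661) = 2.0, clip(7.9028) = 2.0
Projection = [2.0, -1.0, 2.0, 2.0]
Squared diffs: [15.6381, 18.0073, 7.1081, 34.843]
Distance = sqrt(75.5965) = 8.6946


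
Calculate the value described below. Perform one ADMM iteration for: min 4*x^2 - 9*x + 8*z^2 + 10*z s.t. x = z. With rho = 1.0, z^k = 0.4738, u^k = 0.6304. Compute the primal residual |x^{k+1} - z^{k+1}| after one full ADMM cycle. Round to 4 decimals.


ADMM iteration with rho = 1.0, z^k = 0.4738, u^k = 0.6304
Step 1: x-update.
Minimize 4*x^2 - 9*x + (1.0/2)*(x - 0.4738 + 0.6304)^2
FOC: (2*4 + 1.0)*x = 9 + 1.0*(0.4738 - 0.6304)
x^{k+1} = 0.9826
Step 2: z-update.
Minimize 8*z^2 + 10*z + (1.0/2)*(0.9826 - z + 0.6304)^2
FOC: (2*8 + 1.0)*z = -10 + 1.0*(0.9826 + 0.6304)
z^{k+1} = -0.4934
Step 3: u-update.
u^{k+1} = 0.6304 + 0.9826 + 0.4934 = 2.1064
Step 4: Primal residual = |0.9826 + 0.4934| = 1.476


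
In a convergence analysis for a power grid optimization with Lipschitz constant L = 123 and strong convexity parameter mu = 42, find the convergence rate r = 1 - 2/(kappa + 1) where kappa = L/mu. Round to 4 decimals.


Step 1: Compute the condition number.
kappa = L/mu = 123/42 = 2.9286
Step 2: Compute the convergence rate.
r = 1 - 2/(kappa + 1) = 1 - 2*mu/(L + mu) = (L - mu)/(L + mu) = 81/165 = 0.4909


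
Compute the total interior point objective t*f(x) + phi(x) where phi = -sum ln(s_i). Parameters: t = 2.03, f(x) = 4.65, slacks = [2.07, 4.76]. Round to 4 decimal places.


Step 1: Compute log-barrier.
ln values: [0.7275, 1.5602]
phi = -(0.7275 + 1.5602) = -2.2878
Step 2: Compute augmented objective.
t*f(x) = 2.03*4.65 = 9.4395
Total = 9.4395 - 2.2878 = 7.1517


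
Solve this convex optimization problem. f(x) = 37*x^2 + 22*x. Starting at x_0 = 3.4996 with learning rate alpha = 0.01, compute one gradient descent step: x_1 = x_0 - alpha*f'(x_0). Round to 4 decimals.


We compute the gradient at x_0 and apply the update.
f'(x) = 74*x + 22
f'(3.4996) = 74*3.4996 + 22 = 280.9704
x_1 = 3.4996 - 0.01*280.9704 = 0.6899


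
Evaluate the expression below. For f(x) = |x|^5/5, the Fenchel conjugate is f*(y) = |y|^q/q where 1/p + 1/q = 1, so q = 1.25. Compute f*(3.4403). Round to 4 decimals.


The conjugate exponent q satisfies 1/p + 1/q = 1.
p = 5, so q = 5/(5 - 1) = 1.25
|y|^q = 3.4403^1.25 = 4.6854
f*(3.4403) = 4.6854 / 1.25 = 3.7483


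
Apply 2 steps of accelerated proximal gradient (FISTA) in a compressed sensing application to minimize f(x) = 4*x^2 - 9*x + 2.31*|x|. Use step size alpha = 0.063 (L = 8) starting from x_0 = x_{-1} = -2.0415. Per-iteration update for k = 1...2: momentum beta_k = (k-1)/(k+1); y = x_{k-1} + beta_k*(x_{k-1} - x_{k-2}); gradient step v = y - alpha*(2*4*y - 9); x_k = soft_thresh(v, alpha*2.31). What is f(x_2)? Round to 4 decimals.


FISTA on f(x) = 4*x^2 - 9*x + 2.31*|x|
L = 8, alpha = 0.063
Iteration 1: beta = 0.0, y = -2.0415 + 0.0*(-2.0415 + 2.0415) = -2.0415
  grad(y) = -25.332, v = y - alpha*grad = -0.4456
  prox(v) = soft_thresh(-0.4456, 0.1455) = -0.3001
Iteration 2: beta = 0.3333, y = -0.3001 + 0.3333*(-0.3001 + 2.0415) = 0.2804
  grad(y) = -6.7566, v = y - alpha*grad = 0.7061
  prox(v) = soft_thresh(0.7061, 0.1455) = 0.5606
f(x_2) = 4*0.5606^2 - 9*0.5606 + 2.31*|0.5606| = -2.4932


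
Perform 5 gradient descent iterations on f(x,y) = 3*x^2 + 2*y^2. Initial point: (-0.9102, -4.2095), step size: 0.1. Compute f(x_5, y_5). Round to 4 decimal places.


Gradient descent on f(x,y) = 3*x^2 + 2*y^2.
Starting point: (-0.9102, -4.2095), alpha = 0.1
Step 1: grad_x = 2*3*-0.9102 = -5.4612, grad_y = 2*2*-4.2095 = -16.838
  x_1 = -0.9102 - 0.1*-5.4612 = -0.3641
  y_1 = -4.2095 - 0.1*-16.838 = -2.5257
Step 2: grad_x = 2*3*-0.3641 = -2.1845, grad_y = 2*2*-2.5257 = -10.1028
  x_2 = -0.3641 - 0.1*-2.1845 = -0.1456
  y_2 = -2.5257 - 0.1*-10.1028 = -1.5154
Step 3: grad_x = 2*3*-0.1456 = -0.8738, grad_y = 2*2*-1.5154 = -6.0617
  x_3 = -0.1456 - 0.1*-0.8738 = -0.0583
  y_3 = -1.5154 - 0.1*-6.0617 = -0.9093
Step 4: grad_x = 2*3*-0.0583 = -0.3495, grad_y = 2*2*-0.9093 = -3.637
  x_4 = -0.0583 - 0.1*-0.3495 = -0.0233
  y_4 = -0.9093 - 0.1*-3.637 = -0.5456
Step 5: grad_x = 2*3*-0.0233 = -0.1398, grad_y = 2*2*-0.5456 = -2.1822
  x_5 = -0.0233 - 0.1*-0.1398 = -0.0093
  y_5 = -0.5456 - 0.1*-2.1822 = -0.3273
f(-0.0093, -0.3273) = 3*(-0.0093)^2 + 2*(-0.3273)^2 = 0.2146


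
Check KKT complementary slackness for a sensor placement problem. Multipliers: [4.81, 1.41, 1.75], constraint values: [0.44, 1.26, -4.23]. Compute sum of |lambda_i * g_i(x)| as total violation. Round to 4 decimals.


KKT complementary slackness check:
lambda_1 * g_1 = 4.81 * 0.44 = 2.1164
lambda_2 * g_2 = 1.41 * 1.26 = 1.7766
lambda_3 * g_3 = 1.75 * -4.23 = -7.4025
Total violation = 2.1164 + 1.7766 + 7.4025 = 11.2955


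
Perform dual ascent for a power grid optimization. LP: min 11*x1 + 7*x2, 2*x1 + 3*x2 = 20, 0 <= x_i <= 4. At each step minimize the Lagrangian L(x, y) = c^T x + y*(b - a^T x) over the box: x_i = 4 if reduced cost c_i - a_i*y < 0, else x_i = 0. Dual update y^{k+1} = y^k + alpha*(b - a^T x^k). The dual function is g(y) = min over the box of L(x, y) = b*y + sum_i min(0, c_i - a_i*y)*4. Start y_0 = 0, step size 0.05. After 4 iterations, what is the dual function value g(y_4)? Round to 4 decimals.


Dual ascent for LP: min 11*x1 + 7*x2, 2*x1 + 3*x2 = 20, 0 <= x_i <= 4
Step 1: y^k = 0.0, reduced costs: (11.0, 7.0)
  x^k = (0.0, 0.0), subgradient = b - a^T x = 20.0
  y^{k+1} = 0.0 + 0.05*20.0 = 1.0
Step 2: y^k = 1.0, reduced costs: (9.0, 4.0)
  x^k = (0.0, 0.0), subgradient = b - a^T x = 20.0
  y^{k+1} = 1.0 + 0.05*20.0 = 2.0
Step 3: y^k = 2.0, reduced costs: (7.0, 1.0)
  x^k = (0.0, 0.0), subgradient = b - a^T x = 20.0
  y^{k+1} = 2.0 + 0.05*20.0 = 3.0
Step 4: y^k = 3.0, reduced costs: (5.0, -2.0)
  x^k = (0.0, 4.0), subgradient = b - a^T x = 8.0
  y^{k+1} = 3.0 + 0.05*8.0 = 3.4
Dual objective at y_4 = 3.4: reduced costs (4.2, -3.2), box minimizer x = (0.0, 4.0)
g(y_4) = b*y + (c1 - a1*y)*x1 + (c2 - a2*y)*x2 = 20*3.4 + 4.2*0.0 + (-3.2)*4.0 = 68.0 + 0.0 - 12.8 = 55.2


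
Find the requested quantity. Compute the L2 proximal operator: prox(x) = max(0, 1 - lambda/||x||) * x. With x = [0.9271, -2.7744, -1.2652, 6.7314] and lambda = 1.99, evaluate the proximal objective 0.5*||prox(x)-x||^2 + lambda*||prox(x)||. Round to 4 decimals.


Step 1: Compute ||x||.
||x|| = 7.4478
Step 2: Compute scaling factor.
scale = max(0, 1 - 1.99/7.4478) = 0.7328
Step 3: prox(x) = [0.6794, -2.0331, -0.9271, 4.9328]
||prox(x)|| = 5.4578
Step 4: Proximal objective.
0.5*||prox-x||^2 = 1.9801
lambda*||prox|| = 10.861
Total = 12.841


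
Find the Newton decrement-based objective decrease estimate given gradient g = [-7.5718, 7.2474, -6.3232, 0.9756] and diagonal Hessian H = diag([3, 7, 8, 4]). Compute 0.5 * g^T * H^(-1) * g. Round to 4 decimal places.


Step 1: H is diagonal, so H^(-1) * g = [-2.5239, 1.0353, -0.7904, 0.2439].
Step 2: g^T H^(-1) g = sum_i g_i^2 / H_ii
  = (-7.5718)^2/3 + (7.2474)^2/7 + (-6.3232)^2/8 + (0.9756)^2/4
  = 19.1107 + 7.5035 + 4.9979 + 0.2379 = 31.8501
Step 3: Objective decrease = 0.5 * g^T H^(-1) g = 15.925


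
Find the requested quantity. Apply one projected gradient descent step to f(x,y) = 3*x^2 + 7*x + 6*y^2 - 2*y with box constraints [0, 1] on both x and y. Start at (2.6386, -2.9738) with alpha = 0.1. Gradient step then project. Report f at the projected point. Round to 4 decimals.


Step 1: Compute gradient at (2.6386, -2.9738).
grad_x = 2*3*2.6386 + 7 = 22.8316
grad_y = 2*6*-2.9738 - 2 = -37.6856
Step 2: Gradient step.
x_raw = 2.6386 - 0.1*22.8316 = 0.3554
y_raw = -2.9738 - 0.1*-37.6856 = 0.7948
Step 3: Project onto [0, 1].
x_proj = clip(0.3554) = 0.3554
y_proj = clip(0.7948) = 0.7948
Step 4: Evaluate f.
f(0.3554, 0.7948) = 5.0674


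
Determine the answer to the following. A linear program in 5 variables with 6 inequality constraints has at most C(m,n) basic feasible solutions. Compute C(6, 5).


Each vertex corresponds to some choice of n active constraints out of m, so the number of vertices is at most C(m, n) = m! / (n!(m-n)!).
m = 6, n = 5
Numerator: 6 * 5 * 4 * 3 * 2
Denominator: 5! = 120
C(6, 5) = 6


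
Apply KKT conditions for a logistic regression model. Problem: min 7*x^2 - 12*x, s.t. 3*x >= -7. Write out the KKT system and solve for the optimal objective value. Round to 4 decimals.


Step 1: Try lambda = 0 (constraint inactive).
Stationarity: 2*7*x - 12 = 0
x* = 12/(2*7) = 6/7 = 0.8571 (rounded; the exact value 6/7 is used below)
Check constraint: 3*0.8571 = 2.5713 >= -7 -- satisfied.
Step 2: Compute optimal value.
f(x*) = 7*(6/7)^2 - 12*(6/7) = -5.1429


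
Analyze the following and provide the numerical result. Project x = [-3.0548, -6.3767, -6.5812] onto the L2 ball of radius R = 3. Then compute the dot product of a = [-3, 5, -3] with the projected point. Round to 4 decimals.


Step 1: Compute ||x|| (intermediates to 6 decimals).
||x|| = sqrt((-3.0548)^2 + (-6.3767)^2 + (-6.5812)^2) = 9.659519
Step 2: Project.
Since ||x|| > R, scale = R/||x|| = 3/9.659519 = 0.310574, proj(x) = scale * x
proj(x) = [-0.948741, -1.980437, -2.04395]
Step 3: Dot product.
a^T * proj(x) = -3*(-0.948741) + 5*(-1.980437) - 3*(-2.04395) = -0.9241


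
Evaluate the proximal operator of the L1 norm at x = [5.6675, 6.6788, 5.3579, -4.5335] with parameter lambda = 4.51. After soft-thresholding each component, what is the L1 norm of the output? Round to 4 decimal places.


Soft-thresholding with lambda = 4.51:
prox(5.6675) = sign(5.6675)*max(|5.6675| - 4.51, 0) = 1.1575
prox(6.6788) = sign(6.6788)*max(|6.6788| - 4.51, 0) = 2.1688
prox(5.3579) = sign(5.3579)*max(|5.3579| - 4.51, 0) = 0.8479
prox(-4.5335) = sign(-4.5335)*max(|-4.5335| - 4.51, 0) = -0.0235
prox(x) = [1.1575, 2.1688, 0.8479, -0.0235]
||prox(x)||_1 = 1.1575 + 2.1688 + 0.8479 + 0.0235 = 4.1977


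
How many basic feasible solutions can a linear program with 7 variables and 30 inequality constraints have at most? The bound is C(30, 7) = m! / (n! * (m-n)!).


Each vertex corresponds to some choice of n active constraints out of m, so the number of vertices is at most C(m, n) = m! / (n!(m-n)!).
m = 30, n = 7
Numerator: 30 * 29 * 28 * 27 * 26 * 25 * 24
Denominator: 7! = 5040
C(30, 7) = 2035800


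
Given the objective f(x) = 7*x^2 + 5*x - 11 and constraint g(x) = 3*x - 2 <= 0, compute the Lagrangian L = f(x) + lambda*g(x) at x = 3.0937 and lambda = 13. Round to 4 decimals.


Step 1: Evaluate f(x).
f(3.0937) = 7*3.0937^2 + 5*3.0937 - 11 = 71.4654
Step 2: Evaluate g(x).
g(3.0937) = 3*3.0937 - 2 = 7.2811
Step 3: Compute Lagrangian.
L = 71.4654 + 13*7.2811 = 166.1197


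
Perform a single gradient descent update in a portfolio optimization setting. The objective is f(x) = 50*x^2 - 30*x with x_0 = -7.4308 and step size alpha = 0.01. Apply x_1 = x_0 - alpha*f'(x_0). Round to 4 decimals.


We compute the gradient at x_0 and apply the update.
f'(x) = 100*x - 30
f'(-7.4308) = 100*-7.4308 - 30 = -773.08
x_1 = -7.4308 - 0.01*-773.08 = 0.3


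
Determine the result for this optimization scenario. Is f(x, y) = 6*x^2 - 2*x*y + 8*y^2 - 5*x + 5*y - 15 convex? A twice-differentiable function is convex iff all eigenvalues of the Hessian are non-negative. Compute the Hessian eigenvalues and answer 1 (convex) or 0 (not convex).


The Hessian of f(x,y) = 6*x^2 - 2*x*y + 8*y^2 - 5*x + 5*y - 15 is:
H = [[12, -2], [-2, 16]]
Trace = 12 + 16 = 28
Determinant = 12*16 - (-2)^2 = 188
Discriminant = (28)^2 - 4*188 = 32.0
Eigenvalues: lambda_1 = 11.1716, lambda_2 = 16.8284
The function is convex.

1


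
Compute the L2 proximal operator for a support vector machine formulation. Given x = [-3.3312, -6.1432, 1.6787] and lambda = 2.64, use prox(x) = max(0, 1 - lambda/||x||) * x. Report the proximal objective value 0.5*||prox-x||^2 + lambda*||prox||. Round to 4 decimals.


Step 1: Compute ||x||.
||x|| = 7.1871
Step 2: Compute scaling factor.
scale = max(0, 1 - 2.64/7.1871) = 0.6327
Step 3: prox(x) = [-2.1076, -3.8866, 1.0621]
||prox(x)|| = 4.5471
Step 4: Proximal objective.
0.5*||prox-x||^2 = 3.4848
lambda*||prox|| = 12.0043
Total = 15.489


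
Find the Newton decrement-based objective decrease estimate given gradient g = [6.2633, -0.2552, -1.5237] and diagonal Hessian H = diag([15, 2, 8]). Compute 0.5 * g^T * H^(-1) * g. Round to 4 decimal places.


Step 1: H is diagonal, so H^(-1) * g = [0.4176, -0.1276, -0.1905].
Step 2: g^T H^(-1) g = sum_i g_i^2 / H_ii
  = (6.2633)^2/15 + (-0.2552)^2/2 + (-1.5237)^2/8
  = 2.6153 + 0.0326 + 0.2902 = 2.938
Step 3: Objective decrease = 0.5 * g^T H^(-1) g = 1.469


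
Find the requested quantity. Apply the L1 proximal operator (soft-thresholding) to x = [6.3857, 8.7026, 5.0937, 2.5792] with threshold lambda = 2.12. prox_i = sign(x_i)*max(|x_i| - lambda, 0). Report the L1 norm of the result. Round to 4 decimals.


Soft-thresholding with lambda = 2.12:
prox(6.3857) = sign(6.3857)*max(|6.3857| - 2.12, 0) = 4.2657
prox(8.7026) = sign(8.7026)*max(|8.7026| - 2.12, 0) = 6.5826
prox(5.0937) = sign(5.0937)*max(|5.0937| - 2.12, 0) = 2.9737
prox(2.5792) = sign(2.5792)*max(|2.5792| - 2.12, 0) = 0.4592
prox(x) = [4.2657, 6.5826, 2.9737, 0.4592]
||prox(x)||_1 = 4.2657 + 6.5826 + 2.9737 + 0.4592 = 14.2812


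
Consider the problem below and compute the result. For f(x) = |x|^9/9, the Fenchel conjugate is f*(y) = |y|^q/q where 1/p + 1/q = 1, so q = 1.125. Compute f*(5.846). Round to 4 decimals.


The conjugate exponent q satisfies 1/p + 1/q = 1.
p = 9, so q = 9/(9 - 1) = 1.125
|y|^q = 5.846^1.125 = 7.2898
f*(5.846) = 7.2898 / 1.125 = 6.4798


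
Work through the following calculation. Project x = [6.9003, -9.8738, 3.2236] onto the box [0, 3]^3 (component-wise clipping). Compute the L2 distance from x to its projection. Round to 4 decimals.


Project each component onto [0, 3].
clip(6.9003) = 3.0, clip(-9.8738) = 0.0, clip(3.2236) = 3.0
Projection = [3.0, 0.0, 3.0]
Squared diffs: [15.2123, 97.4919, 0.05]
Distance = sqrt(112.7542) = 10.6186


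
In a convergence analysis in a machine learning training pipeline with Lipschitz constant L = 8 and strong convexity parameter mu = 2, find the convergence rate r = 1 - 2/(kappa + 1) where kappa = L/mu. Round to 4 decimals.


Step 1: Compute the condition number.
kappa = L/mu = 8/2 = 4.0
Step 2: Compute the convergence rate.
r = 1 - 2/(kappa + 1) = 1 - 2*mu/(L + mu) = (L - mu)/(L + mu) = 6/10 = 0.6


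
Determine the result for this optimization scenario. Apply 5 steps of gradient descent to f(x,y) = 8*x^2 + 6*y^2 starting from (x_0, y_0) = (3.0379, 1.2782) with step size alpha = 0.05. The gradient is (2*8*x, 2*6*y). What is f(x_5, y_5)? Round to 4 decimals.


Gradient descent on f(x,y) = 8*x^2 + 6*y^2.
Starting point: (3.0379, 1.2782), alpha = 0.05
Step 1: grad_x = 2*8*3.0379 = 48.6064, grad_y = 2*6*1.2782 = 15.3384
  x_1 = 3.0379 - 0.05*48.6064 = 0.6076
  y_1 = 1.2782 - 0.05*15.3384 = 0.5113
Step 2: grad_x = 2*8*0.6076 = 9.7213, grad_y = 2*6*0.5113 = 6.1354
  x_2 = 0.6076 - 0.05*9.7213 = 0.1215
  y_2 = 0.5113 - 0.05*6.1354 = 0.2045
Step 3: grad_x = 2*8*0.1215 = 1.9443, grad_y = 2*6*0.2045 = 2.4541
  x_3 = 0.1215 - 0.05*1.9443 = 0.0243
  y_3 = 0.2045 - 0.05*2.4541 = 0.0818
Step 4: grad_x = 2*8*0.0243 = 0.3889, grad_y = 2*6*0.0818 = 0.9817
  x_4 = 0.0243 - 0.05*0.3889 = 0.0049
  y_4 = 0.0818 - 0.05*0.9817 = 0.0327
Step 5: grad_x = 2*8*0.0049 = 0.0778, grad_y = 2*6*0.0327 = 0.3927
  x_5 = 0.0049 - 0.05*0.0778 = 0.001
  y_5 = 0.0327 - 0.05*0.3927 = 0.0131
f(0.001, 0.0131) = 8*0.001^2 + 6*0.0131^2 = 0.001


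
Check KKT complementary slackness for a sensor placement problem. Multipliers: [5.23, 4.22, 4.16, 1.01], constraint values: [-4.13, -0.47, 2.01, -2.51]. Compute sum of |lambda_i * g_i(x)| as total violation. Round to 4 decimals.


KKT complementary slackness check:
lambda_1 * g_1 = 5.23 * -4.13 = -21.5999
lambda_2 * g_2 = 4.22 * -0.47 = -1.9834
lambda_3 * g_3 = 4.16 * 2.01 = 8.3616
lambda_4 * g_4 = 1.01 * -2.51 = -2.5351
Total violation = 21.5999 + 1.9834 + 8.3616 + 2.5351 = 34.48


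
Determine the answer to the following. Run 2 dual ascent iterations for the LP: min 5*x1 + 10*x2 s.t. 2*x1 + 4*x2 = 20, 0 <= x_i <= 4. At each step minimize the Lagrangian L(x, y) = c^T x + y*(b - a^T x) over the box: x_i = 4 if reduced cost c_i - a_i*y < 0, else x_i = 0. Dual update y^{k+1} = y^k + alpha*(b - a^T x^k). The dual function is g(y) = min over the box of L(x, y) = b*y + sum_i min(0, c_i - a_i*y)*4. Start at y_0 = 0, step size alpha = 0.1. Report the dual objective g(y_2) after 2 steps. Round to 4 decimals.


Dual ascent for LP: min 5*x1 + 10*x2, 2*x1 + 4*x2 = 20, 0 <= x_i <= 4
Step 1: y^k = 0.0, reduced costs: (5.0, 10.0)
  x^k = (0.0, 0.0), subgradient = b - a^T x = 20.0
  y^{k+1} = 0.0 + 0.1*20.0 = 2.0
Step 2: y^k = 2.0, reduced costs: (1.0, 2.0)
  x^k = (0.0, 0.0), subgradient = b - a^T x = 20.0
  y^{k+1} = 2.0 + 0.1*20.0 = 4.0
Dual objective at y_2 = 4.0: reduced costs (-3.0, -6.0), box minimizer x = (4.0, 4.0)
g(y_2) = b*y + (c1 - a1*y)*x1 + (c2 - a2*y)*x2 = 20*4.0 + (-3.0)*4.0 + (-6.0)*4.0 = 80.0 - 12.0 - 24.0 = 44.0


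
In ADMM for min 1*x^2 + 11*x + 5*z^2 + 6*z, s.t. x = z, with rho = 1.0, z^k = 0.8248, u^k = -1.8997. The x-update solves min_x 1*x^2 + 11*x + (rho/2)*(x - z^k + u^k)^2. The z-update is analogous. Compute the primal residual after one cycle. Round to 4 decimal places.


ADMM iteration with rho = 1.0, z^k = 0.8248, u^k = -1.8997
Step 1: x-update.
Minimize 1*x^2 + 11*x + (1.0/2)*(x - 0.8248 - 1.8997)^2
FOC: (2*1 + 1.0)*x = -11 + 1.0*(0.8248 + 1.8997)
x^{k+1} = -2.7585
Step 2: z-update.
Minimize 5*z^2 + 6*z + (1.0/2)*(-2.7585 - z - 1.8997)^2
FOC: (2*5 + 1.0)*z = -6 + 1.0*(-2.7585 - 1.8997)
z^{k+1} = -0.9689
Step 3: u-update.
u^{k+1} = -1.8997 - 2.7585 + 0.9689 = -3.6893
Step 4: Primal residual = |-2.7585 + 0.9689| = 1.7896


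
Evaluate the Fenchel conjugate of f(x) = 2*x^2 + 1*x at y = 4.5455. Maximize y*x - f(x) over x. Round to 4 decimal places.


f*(y) = sup_x {y*x - a*x^2 - b*x} = sup_x {(y-b)*x - a*x^2}
FOC: (y - b) - 2a*x = 0 => x* = (y - b)/(2a)
x* = (4.5455 - 1)/(2*2) = 0.8864
f*(4.5455) = (y-b)^2/(4a) = (4.5455 - 1)^2/(4*2)
= 12.5706/8 = 1.5713


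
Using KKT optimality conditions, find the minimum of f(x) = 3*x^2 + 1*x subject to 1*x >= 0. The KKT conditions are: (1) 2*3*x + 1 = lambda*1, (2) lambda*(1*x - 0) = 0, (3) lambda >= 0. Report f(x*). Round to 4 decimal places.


Step 1: Try lambda = 0 (constraint inactive).
x_unc = -1/(2*3) = -0.1667
Check: 1*-0.1667 = -0.1667 < 0 -- violated!
Step 2: Constraint must be active: 1*x = 0
x* = 0/1 = 0.0
lambda = (2*3*0.0 + 1)/1 = 1.0
Step 3: Compute optimal value.
f(x*) = 3*0.0^2 + 1*0.0 = 0.0


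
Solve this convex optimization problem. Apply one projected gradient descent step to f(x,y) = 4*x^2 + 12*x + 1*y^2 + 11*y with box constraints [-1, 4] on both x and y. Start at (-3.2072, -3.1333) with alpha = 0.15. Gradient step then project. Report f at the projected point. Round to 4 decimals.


Step 1: Compute gradient at (-3.2072, -3.1333).
grad_x = 2*4*-3.2072 + 12 = -13.6576
grad_y = 2*1*-3.1333 + 11 = 4.7334
Step 2: Gradient step.
x_raw = -3.2072 - 0.15*-13.6576 = -1.1586
y_raw = -3.1333 - 0.15*4.7334 = -3.8433
Step 3: Project onto [-1, 4].
x_proj = clip(-1.1586) = -1.0
y_proj = clip(-3.8433) = -1.0
Step 4: Evaluate f.
f(-1.0, -1.0) = -18.0


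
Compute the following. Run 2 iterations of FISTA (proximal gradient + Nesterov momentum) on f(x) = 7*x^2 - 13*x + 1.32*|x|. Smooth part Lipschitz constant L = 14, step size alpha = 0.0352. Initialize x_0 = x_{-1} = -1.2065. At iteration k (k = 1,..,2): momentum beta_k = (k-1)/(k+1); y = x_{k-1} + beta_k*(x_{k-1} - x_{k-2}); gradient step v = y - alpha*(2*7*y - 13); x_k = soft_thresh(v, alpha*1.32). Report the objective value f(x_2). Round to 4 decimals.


FISTA on f(x) = 7*x^2 - 13*x + 1.32*|x|
L = 14, alpha = 0.0352
Iteration 1: beta = 0.0, y = -1.2065 + 0.0*(-1.2065 + 1.2065) = -1.2065
  grad(y) = -29.891, v = y - alpha*grad = -0.1543
  prox(v) = soft_thresh(-0.1543, 0.0465) = -0.1079
Iteration 2: beta = 0.3333, y = -0.1079 + 0.3333*(-0.1079 + 1.2065) = 0.2583
  grad(y) = -9.3833, v = y - alpha*grad = 0.5886
  prox(v) = soft_thresh(0.5886, 0.0465) = 0.5422
f(x_2) = 7*0.5422^2 - 13*0.5422 + 1.32*|0.5422| = -4.2749


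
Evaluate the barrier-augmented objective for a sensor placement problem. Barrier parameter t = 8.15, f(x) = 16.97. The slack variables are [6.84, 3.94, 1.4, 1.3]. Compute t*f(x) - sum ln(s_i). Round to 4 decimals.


Step 1: Compute log-barrier.
ln values: [1.9228, 1.3712, 0.3365, 0.2624]
phi = -(1.9228 + 1.3712 + 0.3365 + 0.2624) = -3.8928
Step 2: Compute augmented objective.
t*f(x) = 8.15*16.97 = 138.3055
Total = 138.3055 - 3.8928 = 134.4127


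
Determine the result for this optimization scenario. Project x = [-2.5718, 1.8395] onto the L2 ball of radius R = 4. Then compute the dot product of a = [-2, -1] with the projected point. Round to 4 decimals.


Step 1: Compute ||x|| (intermediates to 6 decimals).
||x|| = sqrt((-2.5718)^2 + 1.8395^2) = 3.161948
Step 2: Project.
Since ||x|| <= R, proj = x (no scaling needed).
proj(x) = [-2.5718, 1.8395]
Step 3: Dot product.
a^T * proj(x) = -2*(-2.5718) - 1*1.8395 = 3.3041


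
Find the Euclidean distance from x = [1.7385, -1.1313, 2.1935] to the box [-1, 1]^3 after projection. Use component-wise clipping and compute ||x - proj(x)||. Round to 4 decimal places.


Project each component onto [-1, 1].
clip(1.7385) = 1.0, clip(-1.1313) = -1.0, clip(2.1935) = 1.0
Projection = [1.0, -1.0, 1.0]
Squared diffs: [0.5454, 0.0172, 1.4244]
Distance = sqrt(1.987) = 1.4096


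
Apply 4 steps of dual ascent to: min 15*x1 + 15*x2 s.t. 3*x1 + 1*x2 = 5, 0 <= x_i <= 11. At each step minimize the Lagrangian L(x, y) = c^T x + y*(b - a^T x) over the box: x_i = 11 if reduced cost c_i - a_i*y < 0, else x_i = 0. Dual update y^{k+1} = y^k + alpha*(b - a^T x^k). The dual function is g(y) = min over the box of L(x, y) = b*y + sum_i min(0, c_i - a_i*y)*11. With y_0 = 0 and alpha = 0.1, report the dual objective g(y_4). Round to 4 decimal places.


Dual ascent for LP: min 15*x1 + 15*x2, 3*x1 + 1*x2 = 5, 0 <= x_i <= 11
Step 1: y^k = 0.0, reduced costs: (15.0, 15.0)
  x^k = (0.0, 0.0), subgradient = b - a^T x = 5.0
  y^{k+1} = 0.0 + 0.1*5.0 = 0.5
Step 2: y^k = 0.5, reduced costs: (13.5, 14.5)
  x^k = (0.0, 0.0), subgradient = b - a^T x = 5.0
  y^{k+1} = 0.5 + 0.1*5.0 = 1.0
Step 3: y^k = 1.0, reduced costs: (12.0, 14.0)
  x^k = (0.0, 0.0), subgradient = b - a^T x = 5.0
  y^{k+1} = 1.0 + 0.1*5.0 = 1.5
Step 4: y^k = 1.5, reduced costs: (10.5, 13.5)
  x^k = (0.0, 0.0), subgradient = b - a^T x = 5.0
  y^{k+1} = 1.5 + 0.1*5.0 = 2.0
Dual objective at y_4 = 2.0: reduced costs (9.0, 13.0), box minimizer x = (0.0, 0.0)
g(y_4) = b*y + (c1 - a1*y)*x1 + (c2 - a2*y)*x2 = 5*2.0 + 9.0*0.0 + 13.0*0.0 = 10.0 + 0.0 + 0.0 = 10.0


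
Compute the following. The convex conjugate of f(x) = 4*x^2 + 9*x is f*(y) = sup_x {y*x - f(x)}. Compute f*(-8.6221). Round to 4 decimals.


f*(y) = sup_x {y*x - a*x^2 - b*x} = sup_x {(y-b)*x - a*x^2}
FOC: (y - b) - 2a*x = 0 => x* = (y - b)/(2a)
x* = (-8.6221 - 9)/(2*4) = -2.2028
f*(-8.6221) = (y-b)^2/(4a) = (-8.6221 - 9)^2/(4*4)
= 310.5384/16 = 19.4087


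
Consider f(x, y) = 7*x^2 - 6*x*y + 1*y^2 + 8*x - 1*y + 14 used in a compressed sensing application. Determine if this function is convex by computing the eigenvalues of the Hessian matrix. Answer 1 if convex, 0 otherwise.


The Hessian of f(x,y) = 7*x^2 - 6*x*y + 1*y^2 + 8*x - 1*y + 14 is:
H = [[14, -6], [-6, 2]]
Trace = 14 + 2 = 16
Determinant = 14*2 - (-6)^2 = -8
Discriminant = (16)^2 - 4*-8 = 288.0
Eigenvalues: lambda_1 = -0.4853, lambda_2 = 16.4853
The function is not convex.

0


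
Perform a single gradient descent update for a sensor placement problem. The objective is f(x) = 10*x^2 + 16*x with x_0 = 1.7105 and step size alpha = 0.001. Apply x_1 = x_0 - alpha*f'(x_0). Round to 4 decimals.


We compute the gradient at x_0 and apply the update.
f'(x) = 20*x + 16
f'(1.7105) = 20*1.7105 + 16 = 50.21
x_1 = 1.7105 - 0.001*50.21 = 1.6603


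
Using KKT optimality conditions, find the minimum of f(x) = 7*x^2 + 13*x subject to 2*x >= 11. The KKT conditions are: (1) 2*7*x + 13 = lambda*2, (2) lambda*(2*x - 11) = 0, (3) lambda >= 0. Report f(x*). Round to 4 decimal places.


Step 1: Try lambda = 0 (constraint inactive).
x_unc = -13/(2*7) = -0.9286
Check: 2*-0.9286 = -1.8572 < 11 -- violated!
Step 2: Constraint must be active: 2*x = 11
x* = 11/2 = 5.5
lambda = (2*7*5.5 + 13)/2 = 45.0
Step 3: Compute optimal value.
f(x*) = 7*5.5^2 + 13*5.5 = 283.25


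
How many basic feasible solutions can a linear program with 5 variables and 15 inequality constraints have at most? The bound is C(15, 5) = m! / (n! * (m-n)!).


Each vertex corresponds to some choice of n active constraints out of m, so the number of vertices is at most C(m, n) = m! / (n!(m-n)!).
m = 15, n = 5
Numerator: 15 * 14 * 13 * 12 * 11
Denominator: 5! = 120
C(15, 5) = 3003


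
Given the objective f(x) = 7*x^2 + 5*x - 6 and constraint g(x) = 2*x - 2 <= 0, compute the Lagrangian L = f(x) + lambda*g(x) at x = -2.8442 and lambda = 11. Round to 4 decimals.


Step 1: Evaluate f(x).
f(-2.8442) = 7*(-2.8442)^2 + 5*(-2.8442) - 6 = 36.4053
Step 2: Evaluate g(x).
g(-2.8442) = 2*-2.8442 - 2 = -7.6884
Step 3: Compute Lagrangian.
L = 36.4053 + 11*-7.6884 = -48.1671


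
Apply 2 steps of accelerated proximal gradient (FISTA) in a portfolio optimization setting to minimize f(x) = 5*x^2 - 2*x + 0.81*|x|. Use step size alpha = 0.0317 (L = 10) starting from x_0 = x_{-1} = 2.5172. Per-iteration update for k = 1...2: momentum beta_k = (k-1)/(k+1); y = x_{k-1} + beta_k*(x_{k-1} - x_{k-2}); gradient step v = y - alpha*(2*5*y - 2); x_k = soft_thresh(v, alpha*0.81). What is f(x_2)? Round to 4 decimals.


FISTA on f(x) = 5*x^2 - 2*x + 0.81*|x|
L = 10, alpha = 0.0317
Iteration 1: beta = 0.0, y = 2.5172 + 0.0*(2.5172 - 2.5172) = 2.5172
  grad(y) = 23.172, v = y - alpha*grad = 1.7826
  prox(v) = soft_thresh(1.7826, 0.0257) = 1.757
Iteration 2: beta = 0.3333, y = 1.757 + 0.3333*(1.757 - 2.5172) = 1.5036
  grad(y) = 13.0356, v = y - alpha*grad = 1.0903
  prox(v) = soft_thresh(1.0903, 0.0257) = 1.0647
f(x_2) = 5*1.0647^2 - 2*1.0647 + 0.81*|1.0647| = 4.4005


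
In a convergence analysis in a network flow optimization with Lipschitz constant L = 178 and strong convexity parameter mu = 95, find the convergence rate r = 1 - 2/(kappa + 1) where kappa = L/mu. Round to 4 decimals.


Step 1: Compute the condition number.
kappa = L/mu = 178/95 = 1.8737
Step 2: Compute the convergence rate.
r = 1 - 2/(kappa + 1) = 1 - 2*mu/(L + mu) = (L - mu)/(L + mu) = 83/273 = 0.304


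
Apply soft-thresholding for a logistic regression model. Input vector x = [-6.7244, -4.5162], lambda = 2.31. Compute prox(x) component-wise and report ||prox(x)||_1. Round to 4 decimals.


Soft-thresholding with lambda = 2.31:
prox(-6.7244) = sign(-6.7244)*max(|-6.7244| - 2.31, 0) = -4.4144
prox(-4.5162) = sign(-4.5162)*max(|-4.5162| - 2.31, 0) = -2.2062
prox(x) = [-4.4144, -2.2062]
||prox(x)||_1 = 4.4144 + 2.2062 = 6.6206
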